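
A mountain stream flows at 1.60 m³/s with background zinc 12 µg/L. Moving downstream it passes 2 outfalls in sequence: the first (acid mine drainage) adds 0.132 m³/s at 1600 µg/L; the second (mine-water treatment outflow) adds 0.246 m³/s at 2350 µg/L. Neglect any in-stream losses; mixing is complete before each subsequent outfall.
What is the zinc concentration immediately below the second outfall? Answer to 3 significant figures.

409 µg/L

Below outfall 1: Q → 1.732 m³/s, C = (1.600·12.00 + 0.1320·1600)/1.732 = 133.0 µg/L.
Below outfall 2: Q → 1.978 m³/s, C = (1.732·133.0 + 0.2460·2350)/1.978 = 408.7 µg/L.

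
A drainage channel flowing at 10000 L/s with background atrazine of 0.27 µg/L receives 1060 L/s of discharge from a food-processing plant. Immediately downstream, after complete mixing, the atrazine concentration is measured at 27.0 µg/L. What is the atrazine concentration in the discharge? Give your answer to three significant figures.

279 µg/L

Mass balance: 10000·0.2700 + 1060·Cₑ = 11060·27.00
→ Cₑ = (11060·27.00 − 10000·0.2700) / 1060 = 279.2 µg/L.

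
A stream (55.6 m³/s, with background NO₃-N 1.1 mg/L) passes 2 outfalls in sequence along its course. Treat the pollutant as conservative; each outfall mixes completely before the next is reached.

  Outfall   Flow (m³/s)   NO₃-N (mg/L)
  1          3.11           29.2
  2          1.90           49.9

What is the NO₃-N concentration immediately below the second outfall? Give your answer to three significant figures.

4.07 mg/L

After outfall 1: Q = 55.60 + 3.110 = 58.71 m³/s; C = (55.60·1.100 + 3.110·29.20)/58.71 = 2.589 mg/L.
After outfall 2: Q = 58.71 + 1.900 = 60.61 m³/s; C = (58.71·2.589 + 1.900·49.90)/60.61 = 4.072 mg/L.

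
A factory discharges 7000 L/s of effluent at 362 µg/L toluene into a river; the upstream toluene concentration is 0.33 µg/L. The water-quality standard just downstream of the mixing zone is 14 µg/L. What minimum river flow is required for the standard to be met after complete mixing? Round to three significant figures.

Set C_mix = 14: (Q·0.3300 + 7000·362.0) / (Q + 7000) = 14
→ Q = 7000·(362.0 − 14)/(14 − 0.3300) = 178200 L/s.

178000 L/s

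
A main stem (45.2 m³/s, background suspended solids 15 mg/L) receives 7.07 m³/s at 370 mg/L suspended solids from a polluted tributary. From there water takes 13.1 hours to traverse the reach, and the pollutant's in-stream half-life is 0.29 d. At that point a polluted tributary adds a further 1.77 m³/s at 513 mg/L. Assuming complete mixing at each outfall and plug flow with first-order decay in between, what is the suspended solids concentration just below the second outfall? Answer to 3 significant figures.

Flow-weighted average: C = (45.20·15.00 + 7.070·370.0) / 52.27 = 3294/52.27 = 63.02 mg/L; combined flow 52.27 m³/s.
Half-life 0.29 d → k = ln 2 / 0.29 = 2.390 d⁻¹.
Decay over the reach: 63.02·exp(−kt) = 63.02·0.2713 = 17.09 mg/L.
At the second outfall, C = (52.27·17.09 + 1.770·513.0) / (52.27 + 1.770) = 33.34 mg/L.

33.3 mg/L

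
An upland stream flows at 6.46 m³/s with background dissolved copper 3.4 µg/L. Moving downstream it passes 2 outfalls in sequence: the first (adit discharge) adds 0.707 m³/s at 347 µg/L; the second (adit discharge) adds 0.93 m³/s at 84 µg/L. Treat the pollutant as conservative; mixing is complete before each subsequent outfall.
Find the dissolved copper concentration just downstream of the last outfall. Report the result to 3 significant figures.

42.7 µg/L

After outfall 1: Q = 6.460 + 0.7070 = 7.167 m³/s; C = (6.460·3.400 + 0.7070·347.0)/7.167 = 37.29 µg/L.
After outfall 2: Q = 7.167 + 0.9300 = 8.097 m³/s; C = (7.167·37.29 + 0.9300·84.00)/8.097 = 42.66 µg/L.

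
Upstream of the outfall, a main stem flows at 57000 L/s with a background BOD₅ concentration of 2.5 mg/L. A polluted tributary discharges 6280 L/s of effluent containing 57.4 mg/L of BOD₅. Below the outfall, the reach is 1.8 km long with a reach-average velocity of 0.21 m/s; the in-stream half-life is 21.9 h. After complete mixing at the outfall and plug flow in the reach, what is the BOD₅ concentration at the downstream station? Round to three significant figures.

Mass balance: C = (57000·2.500 + 6280·57.40) / 63280 = 503000/63280 = 7.948 mg/L.
Travel time t = 1.8·1000 / 0.21 = 8571 s = 2.381 h.
Half-life 21.9 h → k = ln 2 / 21.9 = 0.03165 h⁻¹ = 0.7596 d⁻¹.
Decay over the reach: 7.948·exp(−kt) = 7.948·0.9274 = 7.371 mg/L.

7.37 mg/L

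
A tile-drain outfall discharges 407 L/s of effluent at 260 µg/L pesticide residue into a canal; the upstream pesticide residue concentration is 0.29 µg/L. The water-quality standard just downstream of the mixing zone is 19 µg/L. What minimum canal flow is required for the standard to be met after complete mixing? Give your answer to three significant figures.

Set C_mix = 19: (Q·0.2900 + 407.0·260.0) / (Q + 407.0) = 19
→ Q = 407.0·(260.0 − 19)/(19 − 0.2900) = 5242 L/s.

5240 L/s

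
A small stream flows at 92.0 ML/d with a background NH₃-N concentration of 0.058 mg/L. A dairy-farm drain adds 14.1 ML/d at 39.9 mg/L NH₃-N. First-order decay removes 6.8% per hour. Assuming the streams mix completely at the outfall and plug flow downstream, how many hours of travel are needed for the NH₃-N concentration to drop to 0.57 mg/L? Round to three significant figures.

Mixed concentration C = ΣQC/ΣQ = (92.00·0.05800 + 14.10·39.90) / 106.1 = 567.9/106.1 = 5.353 mg/L.
6.8%/h lost → k = −ln(1 − 0.068) = 0.07042 h⁻¹.
5.353·exp(−k·t) = 0.57 → t = ln(5.353/0.57)/k = 114500 s = 31.80 h.

31.8 h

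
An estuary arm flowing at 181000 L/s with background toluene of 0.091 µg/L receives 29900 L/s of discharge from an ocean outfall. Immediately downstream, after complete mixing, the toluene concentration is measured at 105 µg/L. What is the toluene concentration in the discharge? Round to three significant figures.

Mass balance: 181000·0.09100 + 29900·Cₑ = 210900·105.0
→ Cₑ = (210900·105.0 − 181000·0.09100) / 29900 = 740.1 µg/L.

740 µg/L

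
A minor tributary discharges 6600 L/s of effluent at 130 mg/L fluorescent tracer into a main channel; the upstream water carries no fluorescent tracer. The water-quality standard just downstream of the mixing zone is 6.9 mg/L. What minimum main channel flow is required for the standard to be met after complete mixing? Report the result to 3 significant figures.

118000 L/s

Set C_mix = 6.9: (Q·0 + 6600·130.0) / (Q + 6600) = 6.9
→ Q = 6600·(130.0 − 6.9)/(6.9 − 0) = 117700 L/s.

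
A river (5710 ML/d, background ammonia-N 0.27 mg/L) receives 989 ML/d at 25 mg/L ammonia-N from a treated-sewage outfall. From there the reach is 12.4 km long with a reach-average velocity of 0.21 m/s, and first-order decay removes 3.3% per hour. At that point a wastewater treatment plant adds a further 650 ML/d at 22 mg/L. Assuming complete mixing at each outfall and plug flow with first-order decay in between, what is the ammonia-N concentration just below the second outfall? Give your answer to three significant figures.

Mixed concentration C = ΣQC/ΣQ = (5710·0.2700 + 989.0·25.00) / 6699 = 26270/6699 = 3.921 mg/L; combined flow 6699 ML/d.
Travel time t = 12.4·1000 / 0.21 = 59050 s = 16.40 h.
3.3%/h lost → k = −ln(1 − 0.033) = 0.03356 h⁻¹.
Applying C = C₀e^(−kt): 3.921 × 0.5767 = 2.261 mg/L.
At the second outfall, C = (6699·2.261 + 650.0·22.00) / (6699 + 650.0) = 4.007 mg/L.

4.01 mg/L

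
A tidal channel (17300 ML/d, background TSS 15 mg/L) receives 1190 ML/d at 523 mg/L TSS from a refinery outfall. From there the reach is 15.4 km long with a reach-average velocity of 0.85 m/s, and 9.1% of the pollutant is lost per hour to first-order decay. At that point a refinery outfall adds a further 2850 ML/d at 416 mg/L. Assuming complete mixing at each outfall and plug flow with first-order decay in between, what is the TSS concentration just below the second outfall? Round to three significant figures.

Flow-weighted average: C = (17300·15.00 + 1190·523.0) / 18490 = 881900/18490 = 47.69 mg/L; combined flow 18490 ML/d.
Travel time t = 15.4·1000 / 0.85 = 18120 s = 5.033 h.
9.1%/h lost → k = −ln(1 − 0.091) = 0.09541 h⁻¹.
Decay over the reach: 47.69·exp(−kt) = 47.69·0.6187 = 29.51 mg/L.
Second outfall: C = (18490·29.51 + 2850·416.0)/21340 = 81.12 mg/L.

81.1 mg/L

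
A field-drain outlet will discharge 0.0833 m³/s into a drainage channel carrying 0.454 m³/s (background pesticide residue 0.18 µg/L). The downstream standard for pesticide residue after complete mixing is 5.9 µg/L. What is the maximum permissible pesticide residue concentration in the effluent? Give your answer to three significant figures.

At the limit, (Qr·Cr + Qe·Cₑ)/(Qr + Qe) = 5.9:
Cₑ = (0.5373·5.9 − 0.4540·0.1800) / 0.08330 = 37.08 µg/L.

37.1 µg/L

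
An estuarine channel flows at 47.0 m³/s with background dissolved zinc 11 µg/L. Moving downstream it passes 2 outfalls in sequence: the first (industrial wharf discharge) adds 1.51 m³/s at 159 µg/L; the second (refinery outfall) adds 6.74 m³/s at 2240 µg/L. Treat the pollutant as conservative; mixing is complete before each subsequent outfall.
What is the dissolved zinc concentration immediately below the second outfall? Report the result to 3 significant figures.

Outfall 1: combined Q = 48.51 m³/s; C = (47.00·11.00 + 1.510·159.0)/48.51 = 15.61 µg/L.
Outfall 2: combined Q = 55.25 m³/s; C = (48.51·15.61 + 6.740·2240)/55.25 = 287.0 µg/L.

287 µg/L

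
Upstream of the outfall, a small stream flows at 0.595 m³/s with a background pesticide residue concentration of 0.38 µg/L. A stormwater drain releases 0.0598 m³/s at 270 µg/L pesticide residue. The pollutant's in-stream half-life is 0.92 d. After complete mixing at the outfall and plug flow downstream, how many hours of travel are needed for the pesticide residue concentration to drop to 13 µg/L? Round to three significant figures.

20.8 h

Mass balance: C = (0.5950·0.3800 + 0.05980·270.0) / 0.6548 = 16.37/0.6548 = 25.00 µg/L.
Half-life 0.92 d → k = ln 2 / 0.92 = 0.7534 d⁻¹.
25.00·exp(−k·t) = 13 → t = ln(25.00/13)/k = 75000 s = 20.83 h.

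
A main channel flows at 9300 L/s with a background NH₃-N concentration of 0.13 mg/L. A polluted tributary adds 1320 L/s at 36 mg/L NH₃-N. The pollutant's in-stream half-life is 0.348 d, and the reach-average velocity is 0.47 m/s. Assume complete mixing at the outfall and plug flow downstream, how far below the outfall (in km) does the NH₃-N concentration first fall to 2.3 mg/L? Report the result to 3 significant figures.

Mixed concentration C = ΣQC/ΣQ = (9300·0.1300 + 1320·36.00) / 10620 = 48730/10620 = 4.588 mg/L.
Half-life 0.348 d → k = ln 2 / 0.348 = 1.992 d⁻¹.
Set 4.588·exp(−k·t) = 2.3 → t = ln(4.588/2.3)/k = 29960 s = 8.322 h.
Distance = v·t = 0.47·29960 = 14080 m = 14.08 km.

14.1 km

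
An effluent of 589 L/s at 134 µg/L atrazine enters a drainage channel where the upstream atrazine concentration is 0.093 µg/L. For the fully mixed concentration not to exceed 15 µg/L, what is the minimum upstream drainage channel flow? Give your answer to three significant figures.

Set C_mix = 15: (Q·0.09300 + 589.0·134.0) / (Q + 589.0) = 15
→ Q = 589.0·(134.0 − 15)/(15 − 0.09300) = 4702 L/s.

4700 L/s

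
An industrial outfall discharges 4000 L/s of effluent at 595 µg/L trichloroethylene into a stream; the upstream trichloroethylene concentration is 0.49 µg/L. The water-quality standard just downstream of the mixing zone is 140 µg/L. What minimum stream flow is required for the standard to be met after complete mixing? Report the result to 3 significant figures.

13000 L/s

Set C_mix = 140: (Q·0.4900 + 4000·595.0) / (Q + 4000) = 140
→ Q = 4000·(595.0 − 140)/(140 − 0.4900) = 13050 L/s.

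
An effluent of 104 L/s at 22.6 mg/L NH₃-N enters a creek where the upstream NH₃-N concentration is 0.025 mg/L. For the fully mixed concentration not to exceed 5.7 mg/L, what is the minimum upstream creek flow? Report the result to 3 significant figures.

310 L/s

Set C_mix = 5.7: (Q·0.02500 + 104.0·22.60) / (Q + 104.0) = 5.7
→ Q = 104.0·(22.60 − 5.7)/(5.7 − 0.02500) = 309.7 L/s.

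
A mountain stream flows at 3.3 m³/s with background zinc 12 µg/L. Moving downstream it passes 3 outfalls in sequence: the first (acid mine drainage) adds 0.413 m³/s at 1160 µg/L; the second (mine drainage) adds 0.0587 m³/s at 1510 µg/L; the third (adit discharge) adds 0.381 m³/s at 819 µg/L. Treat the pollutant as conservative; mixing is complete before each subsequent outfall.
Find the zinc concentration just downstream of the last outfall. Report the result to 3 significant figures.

After outfall 1: Q = 3.300 + 0.4130 = 3.713 m³/s; C = (3.300·12.00 + 0.4130·1160)/3.713 = 139.7 µg/L.
After outfall 2: Q = 3.713 + 0.05870 = 3.772 m³/s; C = (3.713·139.7 + 0.05870·1510)/3.772 = 161.0 µg/L.
After outfall 3: Q = 3.772 + 0.3810 = 4.153 m³/s; C = (3.772·161.0 + 0.3810·819.0)/4.153 = 221.4 µg/L.

221 µg/L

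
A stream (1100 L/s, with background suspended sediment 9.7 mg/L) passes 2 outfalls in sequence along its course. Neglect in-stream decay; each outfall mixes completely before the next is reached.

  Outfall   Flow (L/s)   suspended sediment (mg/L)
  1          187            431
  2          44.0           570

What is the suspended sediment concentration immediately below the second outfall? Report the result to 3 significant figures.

87.4 mg/L

Outfall 1: combined Q = 1287 L/s; C = (1100·9.700 + 187.0·431.0)/1287 = 70.91 mg/L.
Outfall 2: combined Q = 1331 L/s; C = (1287·70.91 + 44.00·570.0)/1331 = 87.41 mg/L.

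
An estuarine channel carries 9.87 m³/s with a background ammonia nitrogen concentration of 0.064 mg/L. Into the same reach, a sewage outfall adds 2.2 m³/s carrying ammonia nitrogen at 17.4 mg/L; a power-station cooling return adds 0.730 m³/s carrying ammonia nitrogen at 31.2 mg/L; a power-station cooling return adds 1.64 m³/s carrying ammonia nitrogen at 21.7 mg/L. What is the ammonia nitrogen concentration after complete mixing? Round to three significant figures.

After mixing, C = (9.870·0.06400 + 2.200·17.40 + 0.7300·31.20 + 1.640·21.70) / 14.44 = 97.28/14.44 = 6.737 mg/L.

6.74 mg/L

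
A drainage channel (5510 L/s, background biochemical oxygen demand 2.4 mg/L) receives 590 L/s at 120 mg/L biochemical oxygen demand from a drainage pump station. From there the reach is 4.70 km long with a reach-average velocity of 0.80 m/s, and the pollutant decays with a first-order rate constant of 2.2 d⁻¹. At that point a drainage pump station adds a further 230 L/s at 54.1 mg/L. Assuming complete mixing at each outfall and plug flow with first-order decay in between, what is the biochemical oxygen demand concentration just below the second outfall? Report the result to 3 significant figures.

13.4 mg/L

Mass balance: C = (5510·2.400 + 590.0·120.0) / 6100 = 84020/6100 = 13.77 mg/L; combined flow 6100 L/s.
Travel time t = 4.70·1000 / 0.80 = 5875 s = 1.632 h.
First-order decay: C = 13.77·exp(−k·t) = 13.77·0.8611 = 11.86 mg/L.
Second outfall: C = (6100·11.86 + 230.0·54.10)/6330 = 13.40 mg/L.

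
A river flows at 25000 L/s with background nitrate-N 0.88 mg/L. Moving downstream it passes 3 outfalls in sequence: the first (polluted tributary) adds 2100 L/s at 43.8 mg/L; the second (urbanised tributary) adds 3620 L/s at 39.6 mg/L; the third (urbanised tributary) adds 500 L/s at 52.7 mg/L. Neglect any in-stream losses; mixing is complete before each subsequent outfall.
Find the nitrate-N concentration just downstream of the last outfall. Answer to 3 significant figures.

After outfall 1: Q = 25000 + 2100 = 27100 L/s; C = (25000·0.8800 + 2100·43.80)/27100 = 4.206 mg/L.
After outfall 2: Q = 27100 + 3620 = 30720 L/s; C = (27100·4.206 + 3620·39.60)/30720 = 8.377 mg/L.
After outfall 3: Q = 30720 + 500.0 = 31220 L/s; C = (30720·8.377 + 500.0·52.70)/31220 = 9.087 mg/L.

9.09 mg/L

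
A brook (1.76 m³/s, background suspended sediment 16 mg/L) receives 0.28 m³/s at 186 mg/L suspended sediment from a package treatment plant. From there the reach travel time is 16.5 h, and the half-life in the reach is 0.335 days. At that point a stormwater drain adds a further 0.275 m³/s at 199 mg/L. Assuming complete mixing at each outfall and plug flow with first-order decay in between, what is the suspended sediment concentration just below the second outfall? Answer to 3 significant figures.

32.0 mg/L

After mixing, C = (1.760·16.00 + 0.2800·186.0) / 2.040 = 80.24/2.040 = 39.33 mg/L; combined flow 2.040 m³/s.
Half-life 0.335 d → k = ln 2 / 0.335 = 2.069 d⁻¹.
First-order decay: C = 39.33·exp(−k·t) = 39.33·0.2411 = 9.484 mg/L.
At the second outfall, C = (2.040·9.484 + 0.2750·199.0) / (2.040 + 0.2750) = 32.00 mg/L.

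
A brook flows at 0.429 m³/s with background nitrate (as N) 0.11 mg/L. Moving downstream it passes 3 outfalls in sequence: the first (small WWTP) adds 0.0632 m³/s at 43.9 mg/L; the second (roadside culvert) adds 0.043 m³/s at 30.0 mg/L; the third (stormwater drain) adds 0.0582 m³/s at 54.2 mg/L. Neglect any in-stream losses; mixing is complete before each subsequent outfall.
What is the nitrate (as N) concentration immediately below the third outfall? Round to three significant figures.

12.2 mg/L

Below outfall 1: Q → 0.4922 m³/s, C = (0.4290·0.1100 + 0.06320·43.90)/0.4922 = 5.733 mg/L.
Below outfall 2: Q → 0.5352 m³/s, C = (0.4922·5.733 + 0.04300·30.00)/0.5352 = 7.682 mg/L.
Below outfall 3: Q → 0.5934 m³/s, C = (0.5352·7.682 + 0.05820·54.20)/0.5934 = 12.24 mg/L.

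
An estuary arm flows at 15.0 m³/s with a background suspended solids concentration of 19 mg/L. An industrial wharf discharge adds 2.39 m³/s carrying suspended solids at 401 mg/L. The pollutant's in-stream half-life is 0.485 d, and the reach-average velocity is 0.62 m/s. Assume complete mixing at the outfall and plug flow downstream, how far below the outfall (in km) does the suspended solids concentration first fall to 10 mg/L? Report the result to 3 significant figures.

Mass balance: C = (15.00·19.00 + 2.390·401.0) / 17.39 = 1243/17.39 = 71.50 mg/L.
Half-life 0.485 d → k = ln 2 / 0.485 = 1.429 d⁻¹.
Set 71.50·exp(−k·t) = 10 → t = ln(71.50/10)/k = 118900 s = 33.03 h.
Distance = v·t = 0.62·118900 = 73730 m = 73.73 km.

73.7 km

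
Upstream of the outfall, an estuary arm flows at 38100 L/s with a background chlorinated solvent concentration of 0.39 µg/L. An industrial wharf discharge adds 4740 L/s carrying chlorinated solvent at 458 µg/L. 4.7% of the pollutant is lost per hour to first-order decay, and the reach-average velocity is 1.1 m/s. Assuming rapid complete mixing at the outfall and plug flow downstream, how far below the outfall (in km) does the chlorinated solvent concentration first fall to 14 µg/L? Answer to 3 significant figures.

Mixed concentration C = ΣQC/ΣQ = (38100·0.3900 + 4740·458.0) / 42840 = 2186000/42840 = 51.02 µg/L.
4.7%/h lost → k = −ln(1 − 0.047) = 0.04814 h⁻¹.
Set 51.02·exp(−k·t) = 14 → t = ln(51.02/14)/k = 96710 s = 26.86 h.
Distance = v·t = 1.1·96710 = 106400 m = 106.4 km.

106 km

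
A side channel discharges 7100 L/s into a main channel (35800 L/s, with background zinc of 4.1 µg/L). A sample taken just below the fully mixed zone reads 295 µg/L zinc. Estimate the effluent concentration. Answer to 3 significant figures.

1760 µg/L

Mass balance: 35800·4.100 + 7100·Cₑ = 42900·295.0
→ Cₑ = (42900·295.0 − 35800·4.100) / 7100 = 1762 µg/L.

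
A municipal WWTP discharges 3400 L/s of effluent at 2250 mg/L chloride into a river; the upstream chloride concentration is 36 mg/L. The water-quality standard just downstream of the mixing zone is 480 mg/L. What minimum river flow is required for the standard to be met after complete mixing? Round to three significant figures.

Set C_mix = 480: (Q·36.00 + 3400·2250) / (Q + 3400) = 480
→ Q = 3400·(2250 − 480)/(480 − 36.00) = 13550 L/s.

13600 L/s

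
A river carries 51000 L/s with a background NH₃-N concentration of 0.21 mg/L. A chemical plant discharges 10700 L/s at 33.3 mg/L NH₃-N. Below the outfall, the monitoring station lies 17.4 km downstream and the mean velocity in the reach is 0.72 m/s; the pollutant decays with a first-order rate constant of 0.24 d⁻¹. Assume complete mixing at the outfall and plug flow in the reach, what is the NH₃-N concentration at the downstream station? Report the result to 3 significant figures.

Conservation of mass: C = (51000·0.2100 + 10700·33.30) / 61700 = 367000/61700 = 5.948 mg/L.
Travel time t = 17.4·1000 / 0.72 = 24170 s = 6.713 h.
First-order decay: C = 5.948·exp(−k·t) = 5.948·0.9351 = 5.562 mg/L.

5.56 mg/L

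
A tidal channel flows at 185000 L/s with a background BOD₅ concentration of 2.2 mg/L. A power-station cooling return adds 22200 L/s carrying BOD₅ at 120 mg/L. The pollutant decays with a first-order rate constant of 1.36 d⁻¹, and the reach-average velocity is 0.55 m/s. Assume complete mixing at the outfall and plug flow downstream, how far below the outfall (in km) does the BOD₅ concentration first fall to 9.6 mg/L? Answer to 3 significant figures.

Flow-weighted average: C = (185000·2.200 + 22200·120.0) / 207200 = 3071000/207200 = 14.82 mg/L.
Set 14.82·exp(−k·t) = 9.6 → t = ln(14.82/9.6)/k = 27590 s = 7.664 h.
Distance = v·t = 0.55·27590 = 15180 m = 15.18 km.

15.2 km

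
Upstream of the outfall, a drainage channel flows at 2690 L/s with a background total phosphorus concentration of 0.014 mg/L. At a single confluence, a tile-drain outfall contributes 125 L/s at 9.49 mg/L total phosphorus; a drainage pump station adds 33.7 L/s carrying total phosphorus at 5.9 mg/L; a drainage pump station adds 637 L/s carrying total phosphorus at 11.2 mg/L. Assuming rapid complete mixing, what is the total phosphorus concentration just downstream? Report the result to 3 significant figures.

2.45 mg/L

Mixed concentration C = ΣQC/ΣQ = (2690·0.01400 + 125.0·9.490 + 33.70·5.900 + 637.0·11.20) / 3486 = 8557/3486 = 2.455 mg/L.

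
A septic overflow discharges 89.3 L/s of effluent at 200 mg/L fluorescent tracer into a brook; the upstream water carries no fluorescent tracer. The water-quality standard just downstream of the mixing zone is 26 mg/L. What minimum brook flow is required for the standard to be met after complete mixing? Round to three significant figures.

598 L/s

Set C_mix = 26: (Q·0 + 89.30·200.0) / (Q + 89.30) = 26
→ Q = 89.30·(200.0 − 26)/(26 − 0) = 597.6 L/s.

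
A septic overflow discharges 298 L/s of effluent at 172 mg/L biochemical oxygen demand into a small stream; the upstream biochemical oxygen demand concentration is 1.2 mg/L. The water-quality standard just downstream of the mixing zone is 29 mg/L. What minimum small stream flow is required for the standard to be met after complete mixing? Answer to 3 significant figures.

Set C_mix = 29: (Q·1.200 + 298.0·172.0) / (Q + 298.0) = 29
→ Q = 298.0·(172.0 − 29)/(29 − 1.200) = 1533 L/s.

1530 L/s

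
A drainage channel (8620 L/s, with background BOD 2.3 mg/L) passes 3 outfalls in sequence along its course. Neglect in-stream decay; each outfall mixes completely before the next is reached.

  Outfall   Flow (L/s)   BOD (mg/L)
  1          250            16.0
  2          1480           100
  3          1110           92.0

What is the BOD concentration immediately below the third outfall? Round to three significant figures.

After outfall 1: Q = 8620 + 250.0 = 8870 L/s; C = (8620·2.300 + 250.0·16.00)/8870 = 2.686 mg/L.
After outfall 2: Q = 8870 + 1480 = 10350 L/s; C = (8870·2.686 + 1480·100.0)/10350 = 16.60 mg/L.
After outfall 3: Q = 10350 + 1110 = 11460 L/s; C = (10350·16.60 + 1110·92.00)/11460 = 23.90 mg/L.

23.9 mg/L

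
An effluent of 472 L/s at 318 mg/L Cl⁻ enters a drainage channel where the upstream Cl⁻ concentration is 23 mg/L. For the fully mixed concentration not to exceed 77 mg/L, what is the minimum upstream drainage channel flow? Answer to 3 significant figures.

2110 L/s

Set C_mix = 77: (Q·23.00 + 472.0·318.0) / (Q + 472.0) = 77
→ Q = 472.0·(318.0 − 77)/(77 − 23.00) = 2107 L/s.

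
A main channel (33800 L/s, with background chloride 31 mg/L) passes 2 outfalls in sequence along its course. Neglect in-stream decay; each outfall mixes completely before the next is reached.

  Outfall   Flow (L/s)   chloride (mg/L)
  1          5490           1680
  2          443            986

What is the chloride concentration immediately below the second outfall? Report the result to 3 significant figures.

269 mg/L

Outfall 1: combined Q = 39290 L/s; C = (33800·31.00 + 5490·1680)/39290 = 261.4 mg/L.
Outfall 2: combined Q = 39730 L/s; C = (39290·261.4 + 443.0·986.0)/39730 = 269.5 mg/L.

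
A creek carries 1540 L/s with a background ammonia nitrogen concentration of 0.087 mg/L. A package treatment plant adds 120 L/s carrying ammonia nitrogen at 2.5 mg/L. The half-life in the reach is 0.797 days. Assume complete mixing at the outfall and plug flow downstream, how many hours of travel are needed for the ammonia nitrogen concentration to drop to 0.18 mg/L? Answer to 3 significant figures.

Mass balance: C = (1540·0.08700 + 120.0·2.500) / 1660 = 434.0/1660 = 0.2614 mg/L.
Half-life 0.797 d → k = ln 2 / 0.797 = 0.8697 d⁻¹.
0.2614·exp(−k·t) = 0.18 → t = ln(0.2614/0.18)/k = 37080 s = 10.30 h.

10.3 h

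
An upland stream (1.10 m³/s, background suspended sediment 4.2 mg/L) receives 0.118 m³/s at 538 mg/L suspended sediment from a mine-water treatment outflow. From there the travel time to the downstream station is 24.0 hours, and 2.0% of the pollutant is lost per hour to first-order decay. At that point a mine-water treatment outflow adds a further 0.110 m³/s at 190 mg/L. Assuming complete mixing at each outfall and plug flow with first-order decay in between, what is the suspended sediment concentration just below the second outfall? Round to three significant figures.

47.3 mg/L

Mass balance: C = (1.100·4.200 + 0.1180·538.0) / 1.218 = 68.10/1.218 = 55.91 mg/L; combined flow 1.218 m³/s.
2.0%/h lost → k = −ln(1 − 0.02) = 0.02020 h⁻¹.
Applying C = C₀e^(−kt): 55.91 × 0.6158 = 34.43 mg/L.
At the second outfall, C = (1.218·34.43 + 0.1100·190.0) / (1.218 + 0.1100) = 47.32 mg/L.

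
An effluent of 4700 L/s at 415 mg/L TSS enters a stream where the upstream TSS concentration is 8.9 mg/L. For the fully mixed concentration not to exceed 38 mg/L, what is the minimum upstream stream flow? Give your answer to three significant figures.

60900 L/s

Set C_mix = 38: (Q·8.900 + 4700·415.0) / (Q + 4700) = 38
→ Q = 4700·(415.0 − 38)/(38 − 8.900) = 60890 L/s.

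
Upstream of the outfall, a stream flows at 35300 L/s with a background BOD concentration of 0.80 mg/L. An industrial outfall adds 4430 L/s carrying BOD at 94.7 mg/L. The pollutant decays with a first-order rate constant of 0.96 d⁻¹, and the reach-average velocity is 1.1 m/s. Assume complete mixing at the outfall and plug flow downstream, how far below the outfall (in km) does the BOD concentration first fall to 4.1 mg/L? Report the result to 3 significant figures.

Mass balance: C = (35300·0.8000 + 4430·94.70) / 39730 = 447800/39730 = 11.27 mg/L.
Set 11.27·exp(−k·t) = 4.1 → t = ln(11.27/4.1)/k = 91000 s = 25.28 h.
Distance = v·t = 1.1·91000 = 100100 m = 100.1 km.

100 km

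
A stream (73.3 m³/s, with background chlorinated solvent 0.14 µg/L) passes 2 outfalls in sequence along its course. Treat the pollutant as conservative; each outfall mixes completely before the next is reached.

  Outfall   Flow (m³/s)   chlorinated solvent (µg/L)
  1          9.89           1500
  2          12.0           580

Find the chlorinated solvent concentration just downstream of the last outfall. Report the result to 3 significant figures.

After outfall 1: Q = 73.30 + 9.890 = 83.19 m³/s; C = (73.30·0.1400 + 9.890·1500)/83.19 = 178.5 µg/L.
After outfall 2: Q = 83.19 + 12.00 = 95.19 m³/s; C = (83.19·178.5 + 12.00·580.0)/95.19 = 229.1 µg/L.

229 µg/L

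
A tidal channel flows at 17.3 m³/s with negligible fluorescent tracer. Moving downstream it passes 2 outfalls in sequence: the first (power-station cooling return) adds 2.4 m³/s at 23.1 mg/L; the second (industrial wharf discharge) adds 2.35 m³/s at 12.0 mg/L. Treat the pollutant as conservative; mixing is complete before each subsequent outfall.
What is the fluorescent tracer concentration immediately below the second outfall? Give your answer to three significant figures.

After outfall 1: Q = 17.30 + 2.400 = 19.70 m³/s; C = (17.30·0 + 2.400·23.10)/19.70 = 2.814 mg/L.
After outfall 2: Q = 19.70 + 2.350 = 22.05 m³/s; C = (19.70·2.814 + 2.350·12.00)/22.05 = 3.793 mg/L.

3.79 mg/L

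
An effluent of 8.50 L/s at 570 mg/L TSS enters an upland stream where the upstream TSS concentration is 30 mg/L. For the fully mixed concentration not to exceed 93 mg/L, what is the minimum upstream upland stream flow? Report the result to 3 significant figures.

Set C_mix = 93: (Q·30.00 + 8.500·570.0) / (Q + 8.500) = 93
→ Q = 8.500·(570.0 − 93)/(93 − 30.00) = 64.36 L/s.

64.4 L/s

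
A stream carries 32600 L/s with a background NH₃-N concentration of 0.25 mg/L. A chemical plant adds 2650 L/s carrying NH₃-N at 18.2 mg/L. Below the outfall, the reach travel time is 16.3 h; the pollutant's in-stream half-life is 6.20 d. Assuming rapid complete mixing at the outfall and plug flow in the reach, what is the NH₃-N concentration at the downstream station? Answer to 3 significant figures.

1.48 mg/L

Mass balance: C = (32600·0.2500 + 2650·18.20) / 35250 = 56380/35250 = 1.599 mg/L.
Half-life 6.20 d → k = ln 2 / 6.20 = 0.1118 d⁻¹.
Applying C = C₀e^(−kt): 1.599 × 0.9269 = 1.482 mg/L.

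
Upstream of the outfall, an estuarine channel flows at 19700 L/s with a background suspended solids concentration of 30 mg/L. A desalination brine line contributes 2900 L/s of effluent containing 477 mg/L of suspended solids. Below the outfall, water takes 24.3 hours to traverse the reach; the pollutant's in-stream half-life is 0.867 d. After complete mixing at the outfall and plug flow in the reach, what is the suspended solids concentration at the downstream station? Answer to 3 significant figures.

38.9 mg/L

Conservation of mass: C = (19700·30.00 + 2900·477.0) / 22600 = 1974000/22600 = 87.36 mg/L.
Half-life 0.867 d → k = ln 2 / 0.867 = 0.7995 d⁻¹.
First-order decay: C = 87.36·exp(−k·t) = 87.36·0.4451 = 38.88 mg/L.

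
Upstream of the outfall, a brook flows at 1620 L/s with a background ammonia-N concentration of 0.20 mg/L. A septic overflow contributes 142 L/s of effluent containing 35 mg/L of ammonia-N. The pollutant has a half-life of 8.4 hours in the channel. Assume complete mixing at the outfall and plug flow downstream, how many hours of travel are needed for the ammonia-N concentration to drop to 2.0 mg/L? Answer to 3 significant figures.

Conservation of mass: C = (1620·0.2000 + 142.0·35.00) / 1762 = 5294/1762 = 3.005 mg/L.
Half-life 8.4 h → k = ln 2 / 8.4 = 0.08252 h⁻¹ = 1.980 d⁻¹.
3.005·exp(−k·t) = 2.0 → t = ln(3.005/2.0)/k = 17760 s = 4.932 h.

4.93 h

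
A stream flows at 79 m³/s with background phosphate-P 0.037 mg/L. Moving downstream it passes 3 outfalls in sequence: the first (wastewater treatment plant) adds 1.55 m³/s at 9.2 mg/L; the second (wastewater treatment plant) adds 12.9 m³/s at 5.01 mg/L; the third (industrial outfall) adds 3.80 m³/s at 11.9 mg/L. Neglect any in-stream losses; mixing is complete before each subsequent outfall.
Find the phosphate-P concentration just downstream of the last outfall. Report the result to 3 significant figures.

Outfall 1: combined Q = 80.55 m³/s; C = (79.00·0.03700 + 1.550·9.200)/80.55 = 0.2133 mg/L.
Outfall 2: combined Q = 93.45 m³/s; C = (80.55·0.2133 + 12.90·5.010)/93.45 = 0.8755 mg/L.
Outfall 3: combined Q = 97.25 m³/s; C = (93.45·0.8755 + 3.800·11.90)/97.25 = 1.306 mg/L.

1.31 mg/L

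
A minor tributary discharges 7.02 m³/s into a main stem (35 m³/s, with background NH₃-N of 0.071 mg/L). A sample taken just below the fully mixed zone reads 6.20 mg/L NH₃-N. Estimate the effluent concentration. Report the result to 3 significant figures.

36.8 mg/L

Mass balance: 35.00·0.07100 + 7.020·Cₑ = 42.02·6.200
→ Cₑ = (42.02·6.200 − 35.00·0.07100) / 7.020 = 36.76 mg/L.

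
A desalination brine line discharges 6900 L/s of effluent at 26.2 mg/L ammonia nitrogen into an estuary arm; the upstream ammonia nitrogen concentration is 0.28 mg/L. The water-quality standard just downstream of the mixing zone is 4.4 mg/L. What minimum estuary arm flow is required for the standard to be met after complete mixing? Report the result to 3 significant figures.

36500 L/s

Set C_mix = 4.4: (Q·0.2800 + 6900·26.20) / (Q + 6900) = 4.4
→ Q = 6900·(26.20 − 4.4)/(4.4 − 0.2800) = 36510 L/s.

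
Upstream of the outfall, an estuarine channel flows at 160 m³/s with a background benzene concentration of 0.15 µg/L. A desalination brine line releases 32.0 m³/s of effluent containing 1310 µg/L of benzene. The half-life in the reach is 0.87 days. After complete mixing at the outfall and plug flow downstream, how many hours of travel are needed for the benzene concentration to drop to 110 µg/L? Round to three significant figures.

Conservation of mass: C = (160.0·0.1500 + 32.00·1310) / 192.0 = 41940/192.0 = 218.5 µg/L.
Half-life 0.87 d → k = ln 2 / 0.87 = 0.7967 d⁻¹.
218.5·exp(−k·t) = 110 → t = ln(218.5/110)/k = 74410 s = 20.67 h.

20.7 h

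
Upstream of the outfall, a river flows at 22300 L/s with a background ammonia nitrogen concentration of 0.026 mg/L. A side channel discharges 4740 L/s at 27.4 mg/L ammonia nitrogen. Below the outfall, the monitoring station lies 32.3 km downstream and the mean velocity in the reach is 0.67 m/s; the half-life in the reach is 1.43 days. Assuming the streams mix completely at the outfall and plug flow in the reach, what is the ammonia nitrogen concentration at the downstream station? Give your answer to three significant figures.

3.68 mg/L

After mixing, C = (22300·0.02600 + 4740·27.40) / 27040 = 130500/27040 = 4.825 mg/L.
Travel time t = 32.3·1000 / 0.67 = 48210 s = 13.39 h.
Half-life 1.43 d → k = ln 2 / 1.43 = 0.4847 d⁻¹.
Decay over the reach: 4.825·exp(−kt) = 4.825·0.7630 = 3.681 mg/L.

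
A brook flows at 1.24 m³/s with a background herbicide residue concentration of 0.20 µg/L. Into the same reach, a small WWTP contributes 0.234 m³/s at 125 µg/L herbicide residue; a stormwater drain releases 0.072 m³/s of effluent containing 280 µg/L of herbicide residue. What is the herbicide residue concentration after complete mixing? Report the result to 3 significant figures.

32.1 µg/L

Conservation of mass: C = (1.240·0.2000 + 0.2340·125.0 + 0.07200·280.0) / 1.546 = 49.66/1.546 = 32.12 µg/L.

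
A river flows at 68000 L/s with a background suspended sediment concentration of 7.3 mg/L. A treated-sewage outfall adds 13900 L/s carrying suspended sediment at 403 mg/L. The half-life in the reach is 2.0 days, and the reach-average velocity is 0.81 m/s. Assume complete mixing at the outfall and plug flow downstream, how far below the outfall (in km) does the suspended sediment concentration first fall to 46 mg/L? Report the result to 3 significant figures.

Conservation of mass: C = (68000·7.300 + 13900·403.0) / 81900 = 6098000/81900 = 74.46 mg/L.
Half-life 2.0 d → k = ln 2 / 2.0 = 0.3466 d⁻¹.
Set 74.46·exp(−k·t) = 46 → t = ln(74.46/46)/k = 120100 s = 33.35 h.
Distance = v·t = 0.81·120100 = 97250 m = 97.25 km.

97.2 km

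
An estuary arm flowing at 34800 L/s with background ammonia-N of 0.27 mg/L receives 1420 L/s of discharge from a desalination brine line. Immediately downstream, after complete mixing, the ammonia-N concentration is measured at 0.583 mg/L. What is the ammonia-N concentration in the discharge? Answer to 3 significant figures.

Mass balance: 34800·0.2700 + 1420·Cₑ = 36220·0.5830
→ Cₑ = (36220·0.5830 − 34800·0.2700) / 1420 = 8.254 mg/L.

8.25 mg/L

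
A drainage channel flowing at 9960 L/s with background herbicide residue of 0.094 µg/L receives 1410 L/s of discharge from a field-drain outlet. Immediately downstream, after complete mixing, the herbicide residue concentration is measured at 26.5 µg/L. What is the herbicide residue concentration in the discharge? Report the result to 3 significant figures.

213 µg/L

Mass balance: 9960·0.09400 + 1410·Cₑ = 11370·26.50
→ Cₑ = (11370·26.50 − 9960·0.09400) / 1410 = 213.0 µg/L.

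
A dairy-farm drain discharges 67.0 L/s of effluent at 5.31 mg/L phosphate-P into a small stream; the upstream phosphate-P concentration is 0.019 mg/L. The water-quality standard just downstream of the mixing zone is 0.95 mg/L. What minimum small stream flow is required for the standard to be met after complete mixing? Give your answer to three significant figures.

Set C_mix = 0.95: (Q·0.01900 + 67.00·5.310) / (Q + 67.00) = 0.95
→ Q = 67.00·(5.310 − 0.95)/(0.95 − 0.01900) = 313.8 L/s.

314 L/s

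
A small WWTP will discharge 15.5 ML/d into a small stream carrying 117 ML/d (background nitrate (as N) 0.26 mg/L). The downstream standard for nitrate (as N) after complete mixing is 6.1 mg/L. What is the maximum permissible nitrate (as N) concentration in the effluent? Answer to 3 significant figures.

At the limit, (Qr·Cr + Qe·Cₑ)/(Qr + Qe) = 6.1:
Cₑ = (132.5·6.1 − 117.0·0.2600) / 15.50 = 50.18 mg/L.

50.2 mg/L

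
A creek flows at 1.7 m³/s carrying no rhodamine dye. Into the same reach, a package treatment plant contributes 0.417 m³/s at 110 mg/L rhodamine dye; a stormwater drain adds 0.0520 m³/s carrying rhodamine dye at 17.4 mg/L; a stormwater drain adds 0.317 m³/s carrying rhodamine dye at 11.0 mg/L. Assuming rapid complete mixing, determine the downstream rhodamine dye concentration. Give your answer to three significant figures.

Conservation of mass: C = (1.700·0 + 0.4170·110.0 + 0.05200·17.40 + 0.3170·11.00) / 2.486 = 50.26/2.486 = 20.22 mg/L.

20.2 mg/L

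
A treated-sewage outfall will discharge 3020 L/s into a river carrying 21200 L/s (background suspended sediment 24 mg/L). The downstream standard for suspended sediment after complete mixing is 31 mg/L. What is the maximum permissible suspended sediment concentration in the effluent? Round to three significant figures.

At the limit, (Qr·Cr + Qe·Cₑ)/(Qr + Qe) = 31:
Cₑ = (24220·31 − 21200·24.00) / 3020 = 80.14 mg/L.

80.1 mg/L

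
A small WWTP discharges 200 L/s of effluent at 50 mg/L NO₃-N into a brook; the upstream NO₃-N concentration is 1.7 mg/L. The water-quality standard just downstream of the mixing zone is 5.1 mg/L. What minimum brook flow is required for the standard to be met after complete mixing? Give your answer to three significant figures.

2640 L/s

Set C_mix = 5.1: (Q·1.700 + 200.0·50.00) / (Q + 200.0) = 5.1
→ Q = 200.0·(50.00 − 5.1)/(5.1 − 1.700) = 2641 L/s.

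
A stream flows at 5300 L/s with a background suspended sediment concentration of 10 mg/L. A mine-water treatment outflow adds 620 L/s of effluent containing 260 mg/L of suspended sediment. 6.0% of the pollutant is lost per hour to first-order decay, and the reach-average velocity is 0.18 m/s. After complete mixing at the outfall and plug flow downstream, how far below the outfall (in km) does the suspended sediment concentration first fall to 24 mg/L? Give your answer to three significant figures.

4.30 km

Mass balance: C = (5300·10.00 + 620.0·260.0) / 5920 = 214200/5920 = 36.18 mg/L.
6.0%/h lost → k = −ln(1 − 0.06) = 0.06188 h⁻¹.
Set 36.18·exp(−k·t) = 24 → t = ln(36.18/24)/k = 23880 s = 6.635 h.
Distance = v·t = 0.18·23880 = 4299 m = 4.299 km.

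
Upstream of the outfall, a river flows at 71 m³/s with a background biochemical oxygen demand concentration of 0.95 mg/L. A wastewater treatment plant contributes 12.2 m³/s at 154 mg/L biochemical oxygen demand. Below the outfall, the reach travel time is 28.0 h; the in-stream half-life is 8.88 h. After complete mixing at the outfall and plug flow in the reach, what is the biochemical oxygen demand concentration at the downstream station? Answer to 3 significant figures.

After mixing, C = (71.00·0.9500 + 12.20·154.0) / 83.20 = 1946/83.20 = 23.39 mg/L.
Half-life 8.88 h → k = ln 2 / 8.88 = 0.07806 h⁻¹ = 1.873 d⁻¹.
Applying C = C₀e^(−kt): 23.39 × 0.1124 = 2.630 mg/L.

2.63 mg/L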